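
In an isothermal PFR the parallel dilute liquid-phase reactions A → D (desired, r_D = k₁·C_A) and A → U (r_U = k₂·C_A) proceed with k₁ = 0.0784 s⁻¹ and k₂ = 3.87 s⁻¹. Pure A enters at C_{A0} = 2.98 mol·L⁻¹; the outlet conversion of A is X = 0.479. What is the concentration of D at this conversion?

0.0283 mol·L⁻¹

C_A = C_{A0}(1−X) = 1.553 mol·L⁻¹.
Both paths are first order in A, so the instantaneous fraction to D is constant: dC_D/d(−C_A) = k₁/(k₁+k₂) = 0.01986.
C_D = 0.01986·(C_{A0}−C_A) = 0.01986×1.427 = 0.0283 mol·L⁻¹.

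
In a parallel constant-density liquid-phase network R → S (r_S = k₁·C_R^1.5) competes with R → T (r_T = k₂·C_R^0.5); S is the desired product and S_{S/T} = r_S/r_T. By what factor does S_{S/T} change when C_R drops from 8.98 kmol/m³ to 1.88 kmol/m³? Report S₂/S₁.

0.209

S_{S/T} = (k₁/k₂)·C_R, so S₂/S₁ = (C_{R,2}/C_{R,1}).
= 1.88/8.98 = 0.209.
Selectivity toward S falls as C_R falls — high-concentration operation is favoured.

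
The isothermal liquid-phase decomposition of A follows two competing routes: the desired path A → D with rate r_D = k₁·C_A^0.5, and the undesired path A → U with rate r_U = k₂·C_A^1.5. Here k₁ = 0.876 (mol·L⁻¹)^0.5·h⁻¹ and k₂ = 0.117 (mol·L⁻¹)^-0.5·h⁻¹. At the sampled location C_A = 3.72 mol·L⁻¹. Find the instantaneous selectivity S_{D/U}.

2.01

S_{D/U} = r_D/r_U = (k₁·C_A^0.5)/(k₂·C_A^1.5) = (k₁/k₂)·C_A⁻¹.
= (0.876×3.720^0.5) / (0.117×3.720^1.5) = 1.690/0.8395 = 2.01.
The undesired path is higher order in A, so low C_A (CSTR or dilute feed) favours D.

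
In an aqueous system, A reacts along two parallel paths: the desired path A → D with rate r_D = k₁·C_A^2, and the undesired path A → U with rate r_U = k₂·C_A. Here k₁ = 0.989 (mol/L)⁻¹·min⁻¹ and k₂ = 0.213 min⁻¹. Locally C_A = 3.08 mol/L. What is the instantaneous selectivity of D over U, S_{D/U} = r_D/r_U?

14.3

S_{D/U} = r_D/r_U = (k₁·C_A^2)/(k₂·C_A) = (k₁/k₂)·C_A.
= (0.989×3.080^2) / (0.213×3.080) = 9.382/0.6560 = 14.3.
Since the desired path is higher order in A, keeping C_A high (PFR or concentrated feed) favours D.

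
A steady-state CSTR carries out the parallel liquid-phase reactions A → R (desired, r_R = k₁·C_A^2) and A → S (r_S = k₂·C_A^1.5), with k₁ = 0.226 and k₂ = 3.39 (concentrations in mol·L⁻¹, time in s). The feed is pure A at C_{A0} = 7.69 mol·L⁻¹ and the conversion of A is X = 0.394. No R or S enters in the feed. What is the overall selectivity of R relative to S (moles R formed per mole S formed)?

Exit C_A = C_{A0}(1−X) = 7.69×0.606 = 4.660 mol·L⁻¹.
Rates in a CSTR are evaluated at the outlet concentration: r_R = 0.226×4.660^2 = 4.908, r_S = 3.39×4.660^1.5 = 34.10.
Overall selectivity = C_R/C_S = r_Rτ/(r_Sτ) = r_R/r_S = 0.144.

0.144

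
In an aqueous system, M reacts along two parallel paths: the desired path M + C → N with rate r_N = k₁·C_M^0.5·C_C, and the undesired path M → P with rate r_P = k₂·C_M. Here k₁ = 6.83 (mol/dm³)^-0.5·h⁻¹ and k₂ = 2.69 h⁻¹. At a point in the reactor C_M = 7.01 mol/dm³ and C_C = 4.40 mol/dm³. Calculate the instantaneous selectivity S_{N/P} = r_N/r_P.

S_{N/P} = r_N/r_P = (k₁·C_M^0.5·C_C)/(k₂·C_M) = (k₁/k₂)·C_M^-0.5·C_C.
= (6.83×7.010^0.5×4.400) / (2.69×7.010) = 79.57/18.86 = 4.22.
The undesired path is higher order in M, so low C_M (CSTR or dilute feed) favours N.

4.22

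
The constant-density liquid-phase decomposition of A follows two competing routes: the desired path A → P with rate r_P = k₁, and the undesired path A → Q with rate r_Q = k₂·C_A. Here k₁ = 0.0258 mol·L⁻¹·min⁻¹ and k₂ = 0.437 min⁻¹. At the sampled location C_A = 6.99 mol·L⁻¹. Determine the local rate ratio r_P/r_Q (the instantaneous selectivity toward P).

0.00845

S_{P/Q} = r_P/r_Q = (k₁)/(k₂·C_A) = (k₁/k₂)·C_A⁻¹.
= (0.0258) / (0.437×6.990) = 0.02580/3.055 = 0.00845.
The undesired path is higher order in A, so low C_A (CSTR or dilute feed) favours P.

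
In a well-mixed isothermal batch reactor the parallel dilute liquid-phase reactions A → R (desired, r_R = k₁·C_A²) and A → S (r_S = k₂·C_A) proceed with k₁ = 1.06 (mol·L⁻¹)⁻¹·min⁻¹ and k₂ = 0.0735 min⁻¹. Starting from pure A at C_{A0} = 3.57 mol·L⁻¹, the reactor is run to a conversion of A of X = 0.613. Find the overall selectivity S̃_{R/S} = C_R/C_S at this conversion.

33.3

C_A = C_{A0}(1−X) = 1.382 mol·L⁻¹.
Along a PFR/batch, dC_S/dC_A = −r_S/(r_R+r_S) = −k₂/(k₂+k₁·C_A).
Integrating from C_{A0} to C_A: C_S = (0.0735/1.06)·ln[(0.0735+1.06·3.57)/(0.0735+1.06·1.38)] = 0.06934·ln(3.858/1.538) = 0.06376 mol·L⁻¹.
Then C_R = (C_{A0}−C_A) − C_S = 2.188 − 0.06376 = 2.125 mol·L⁻¹.
S̃_{R/S} = C_R/C_S = 2.125/0.06376 = 33.3.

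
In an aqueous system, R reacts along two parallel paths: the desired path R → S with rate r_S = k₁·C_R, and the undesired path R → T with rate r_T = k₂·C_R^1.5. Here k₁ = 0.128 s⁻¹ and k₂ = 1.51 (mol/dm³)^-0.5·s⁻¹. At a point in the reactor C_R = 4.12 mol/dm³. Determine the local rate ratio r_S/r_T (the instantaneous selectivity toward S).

0.0418

S_{S/T} = r_S/r_T = (k₁·C_R)/(k₂·C_R^1.5) = (k₁/k₂)·C_R^-0.5.
= (0.128×4.120) / (1.51×4.120^1.5) = 0.5274/12.63 = 0.0418.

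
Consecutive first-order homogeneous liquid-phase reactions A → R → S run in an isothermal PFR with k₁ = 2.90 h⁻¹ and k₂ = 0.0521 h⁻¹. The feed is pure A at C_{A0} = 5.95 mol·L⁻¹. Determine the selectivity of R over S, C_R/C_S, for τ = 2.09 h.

Solving the coupled first-order balances gives C_R(τ) = [k₁/(k₂−k₁)]·C_{A0}·(e^(−k₁τ) − e^(−k₂τ)).
e^(−k₁τ) = e^(−2.90×2.09) = e^(−6.061) = 0.002332; e^(−k₂τ) = e^(−0.1089) = 0.8968.
C_R = 2.90×5.95/(0.0521−2.90) × (0.002332−0.8968) = (-6.059)×(-0.8945) = 5.420 mol·L⁻¹.
C_A = C_{A0}e^(−k₁τ) = 0.01388 mol·L⁻¹, so C_S = C_{A0}−C_A−C_R = 0.5165 mol·L⁻¹; C_R/C_S = 10.5.

10.5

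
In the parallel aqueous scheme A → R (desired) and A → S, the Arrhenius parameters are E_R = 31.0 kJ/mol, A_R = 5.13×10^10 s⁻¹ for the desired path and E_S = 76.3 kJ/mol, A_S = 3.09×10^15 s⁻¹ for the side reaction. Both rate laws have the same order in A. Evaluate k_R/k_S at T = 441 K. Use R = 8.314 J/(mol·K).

3.85

Since both paths have the same order in A, the concentration cancels and S_{R/S} = k_R/k_S = (A_R/A_S)·exp[(E_S−E_R)/(RT)].
(E_S−E_R)/(RT) = (76.3−31.0)×10³/(8.314×441) = 45300/3666 = 12.36.
k_R/k_S = (5.13×10^10/3.09×10^15)·exp(12.36) = 1.660×10^-5 × 2.322×10^5 = 3.85.
Since E_R < E_S, lowering the temperature improves selectivity toward R.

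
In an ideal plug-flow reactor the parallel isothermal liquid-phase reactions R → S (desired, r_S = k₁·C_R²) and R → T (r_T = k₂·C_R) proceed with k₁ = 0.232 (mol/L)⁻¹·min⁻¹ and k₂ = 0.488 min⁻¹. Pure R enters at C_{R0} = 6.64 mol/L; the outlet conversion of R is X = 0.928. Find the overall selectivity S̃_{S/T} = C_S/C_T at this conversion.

1.40

C_R = C_{R0}(1−X) = 0.4781 mol/L.
Along a PFR/batch, dC_T/dC_R = −r_T/(r_S+r_T) = −k₂/(k₂+k₁·C_R).
Integrating from C_{R0} to C_R: C_T = (0.488/0.232)·ln[(0.488+0.232·6.64)/(0.488+0.232·0.478)] = 2.103·ln(2.028/0.5989) = 2.566 mol/L.
Then C_S = (C_{R0}−C_R) − C_T = 6.162 − 2.566 = 3.596 mol/L.
S̃_{S/T} = C_S/C_T = 3.596/2.566 = 1.40.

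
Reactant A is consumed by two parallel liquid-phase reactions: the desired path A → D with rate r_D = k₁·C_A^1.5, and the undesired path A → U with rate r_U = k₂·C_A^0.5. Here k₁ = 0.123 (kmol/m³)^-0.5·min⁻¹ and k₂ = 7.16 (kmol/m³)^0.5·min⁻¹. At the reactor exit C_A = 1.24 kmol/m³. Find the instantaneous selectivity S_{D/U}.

0.0213

S_{D/U} = r_D/r_U = (k₁·C_A^1.5)/(k₂·C_A^0.5) = (k₁/k₂)·C_A.
= (0.123×1.240^1.5) / (7.16×1.240^0.5) = 0.1698/7.973 = 0.0213.
Since the desired path is higher order in A, keeping C_A high (PFR or concentrated feed) favours D.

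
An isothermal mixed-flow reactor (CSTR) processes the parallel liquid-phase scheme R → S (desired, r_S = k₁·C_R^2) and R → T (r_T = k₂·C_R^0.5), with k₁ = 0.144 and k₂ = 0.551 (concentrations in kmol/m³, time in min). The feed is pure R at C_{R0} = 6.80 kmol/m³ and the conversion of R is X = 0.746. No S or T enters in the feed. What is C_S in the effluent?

Exit C_R = C_{R0}(1−X) = 6.80×0.254 = 1.727 kmol/m³.
Rates in a CSTR are evaluated at the outlet concentration: r_S = 0.144×1.727^2 = 0.4296, r_T = 0.551×1.727^0.5 = 0.7241.
Fraction of consumed R going to S: r_S/(r_S+r_T) = 0.3723.
C_S = 0.3723·C_{R0}·X = 0.3723×6.80×0.746 = 1.89 kmol/m³.

1.89 kmol/m³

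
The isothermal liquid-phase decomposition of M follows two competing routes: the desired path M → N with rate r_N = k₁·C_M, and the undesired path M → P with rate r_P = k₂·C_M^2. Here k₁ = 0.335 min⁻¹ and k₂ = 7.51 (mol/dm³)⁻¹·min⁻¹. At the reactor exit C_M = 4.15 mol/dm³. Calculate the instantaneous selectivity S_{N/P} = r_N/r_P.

S_{N/P} = r_N/r_P = (k₁·C_M)/(k₂·C_M^2) = (k₁/k₂)·C_M⁻¹.
= (0.335×4.150) / (7.51×4.150^2) = 1.390/129.3 = 0.0107.
The undesired path is higher order in M, so low C_M (CSTR or dilute feed) favours N.

0.0107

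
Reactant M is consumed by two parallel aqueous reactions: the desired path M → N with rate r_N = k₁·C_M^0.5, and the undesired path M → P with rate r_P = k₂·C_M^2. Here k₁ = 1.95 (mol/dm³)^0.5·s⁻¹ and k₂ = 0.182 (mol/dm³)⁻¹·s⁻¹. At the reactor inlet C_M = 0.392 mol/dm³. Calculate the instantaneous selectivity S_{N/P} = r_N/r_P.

S_{N/P} = r_N/r_P = (k₁·C_M^0.5)/(k₂·C_M^2) = (k₁/k₂)·C_M^-1.5.
= (1.95×0.3920^0.5) / (0.182×0.3920^2) = 1.221/0.02797 = 43.7.

43.7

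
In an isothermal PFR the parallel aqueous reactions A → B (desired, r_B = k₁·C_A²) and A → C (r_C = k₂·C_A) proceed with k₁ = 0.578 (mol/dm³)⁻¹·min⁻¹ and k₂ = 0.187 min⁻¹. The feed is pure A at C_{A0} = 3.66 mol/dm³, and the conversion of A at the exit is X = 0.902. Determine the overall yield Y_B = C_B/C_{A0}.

0.746

C_A = C_{A0}(1−X) = 0.3587 mol/dm³.
Along a PFR/batch, dC_C/dC_A = −r_C/(r_B+r_C) = −k₂/(k₂+k₁·C_A).
Integrating from C_{A0} to C_A: C_C = (0.187/0.578)·ln[(0.187+0.578·3.66)/(0.187+0.578·0.359)] = 0.3235·ln(2.302/0.3943) = 0.5709 mol/dm³.
Then C_B = (C_{A0}−C_A) − C_C = 3.301 − 0.5709 = 2.730 mol/dm³.
Y_B = C_B/C_{A0} = 2.730/3.66 = 0.746.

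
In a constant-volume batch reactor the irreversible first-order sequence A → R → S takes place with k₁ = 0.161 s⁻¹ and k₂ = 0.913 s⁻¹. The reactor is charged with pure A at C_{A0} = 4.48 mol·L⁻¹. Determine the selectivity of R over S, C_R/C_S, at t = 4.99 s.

0.204

Solving the coupled first-order balances gives C_R(t) = [k₁/(k₂−k₁)]·C_{A0}·(e^(−k₁t) − e^(−k₂t)).
e^(−k₁t) = e^(−0.161×4.99) = e^(−0.8034) = 0.4478; e^(−k₂t) = e^(−4.556) = 0.01051.
C_R = 0.161×4.48/(0.913−0.161) × (0.4478−0.01051) = 0.9591×0.4373 = 0.4194 mol·L⁻¹.
C_A = C_{A0}e^(−k₁t) = 2.006 mol·L⁻¹, so C_S = C_{A0}−C_A−C_R = 2.054 mol·L⁻¹; C_R/C_S = 0.204.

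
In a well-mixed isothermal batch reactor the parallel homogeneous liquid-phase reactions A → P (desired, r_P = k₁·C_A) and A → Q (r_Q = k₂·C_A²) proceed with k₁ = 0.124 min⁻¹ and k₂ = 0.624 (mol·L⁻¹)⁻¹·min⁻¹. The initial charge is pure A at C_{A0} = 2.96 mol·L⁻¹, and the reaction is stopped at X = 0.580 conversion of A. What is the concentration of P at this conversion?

C_A = C_{A0}(1−X) = 1.243 mol·L⁻¹.
Along a PFR/batch, dC_P/dC_A = −r_P/(r_P+r_Q) = −k₁/(k₁+k₂·C_A).
Integrating from C_{A0} to C_A: C_P = (0.124/0.624)·ln[(0.124+0.624·2.96)/(0.124+0.624·1.24)] = 0.1987·ln(1.971/0.8998) = 0.1558 mol·L⁻¹.

0.156 mol·L⁻¹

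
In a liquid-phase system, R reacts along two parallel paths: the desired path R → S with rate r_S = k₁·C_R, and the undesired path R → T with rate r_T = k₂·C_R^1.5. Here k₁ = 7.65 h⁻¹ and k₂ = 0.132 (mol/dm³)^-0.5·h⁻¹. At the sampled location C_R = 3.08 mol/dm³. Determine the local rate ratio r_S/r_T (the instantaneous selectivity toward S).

S_{S/T} = r_S/r_T = (k₁·C_R)/(k₂·C_R^1.5) = (k₁/k₂)·C_R^-0.5.
= (7.65×3.080) / (0.132×3.080^1.5) = 23.56/0.7135 = 33.0.
The undesired path is higher order in R, so low C_R (CSTR or dilute feed) favours S.

33.0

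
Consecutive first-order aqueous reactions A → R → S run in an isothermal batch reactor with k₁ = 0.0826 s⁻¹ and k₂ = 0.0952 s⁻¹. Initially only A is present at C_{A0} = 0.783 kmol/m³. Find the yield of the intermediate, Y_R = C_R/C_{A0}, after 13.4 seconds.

0.337

Solving the coupled first-order balances gives C_R(t) = [k₁/(k₂−k₁)]·C_{A0}·(e^(−k₁t) − e^(−k₂t)).
e^(−k₁t) = e^(−0.0826×13.4) = e^(−1.107) = 0.3306; e^(−k₂t) = e^(−1.276) = 0.2792.
C_R = 0.0826×0.783/(0.0952−0.0826) × (0.3306−0.2792) = 5.133×0.05136 = 0.2636 kmol/m³.
Y_R = C_R/C_{A0} = 0.2636/0.783 = 0.337.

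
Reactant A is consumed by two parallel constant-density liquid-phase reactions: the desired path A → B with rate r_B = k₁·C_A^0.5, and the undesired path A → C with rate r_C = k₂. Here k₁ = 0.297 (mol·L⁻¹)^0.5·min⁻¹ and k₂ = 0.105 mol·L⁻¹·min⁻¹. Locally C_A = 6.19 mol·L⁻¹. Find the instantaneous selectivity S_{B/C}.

S_{B/C} = r_B/r_C = (k₁·C_A^0.5)/(k₂) = (k₁/k₂)·C_A^0.5.
= (0.297×6.190^0.5) / (0.105) = 0.7389/0.1050 = 7.04.
Since the desired path is higher order in A, keeping C_A high (PFR or concentrated feed) favours B.

7.04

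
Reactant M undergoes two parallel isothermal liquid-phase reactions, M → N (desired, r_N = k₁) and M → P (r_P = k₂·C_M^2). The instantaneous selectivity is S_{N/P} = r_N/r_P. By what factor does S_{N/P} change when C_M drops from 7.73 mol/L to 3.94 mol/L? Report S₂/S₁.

S_{N/P} = (k₁/k₂)·C_M^-2, so S₂/S₁ = (C_{M,2}/C_{M,1})^-2.
= (3.94/7.73)^(-2) = (0.5097)^(-2) = 3.85.

3.85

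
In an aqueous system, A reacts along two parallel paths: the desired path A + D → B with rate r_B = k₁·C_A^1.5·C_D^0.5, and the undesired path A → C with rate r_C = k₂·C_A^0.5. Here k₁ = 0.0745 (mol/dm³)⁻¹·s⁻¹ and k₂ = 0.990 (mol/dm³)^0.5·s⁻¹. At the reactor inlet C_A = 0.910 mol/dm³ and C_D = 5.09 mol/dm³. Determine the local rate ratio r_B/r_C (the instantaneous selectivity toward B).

0.154

S_{B/C} = r_B/r_C = (k₁·C_A^1.5·C_D^0.5)/(k₂·C_A^0.5) = (k₁/k₂)·C_A·C_D^0.5.
= (0.0745×0.9100^1.5×5.090^0.5) / (0.990×0.9100^0.5) = 0.1459/0.9444 = 0.154.
Since the desired path is higher order in A, keeping C_A high (PFR or concentrated feed) favours B.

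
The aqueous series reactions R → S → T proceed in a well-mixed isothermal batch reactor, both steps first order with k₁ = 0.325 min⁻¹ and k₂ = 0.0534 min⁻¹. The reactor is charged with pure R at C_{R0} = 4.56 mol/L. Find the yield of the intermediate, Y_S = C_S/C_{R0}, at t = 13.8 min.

The intermediate concentration in a first-order A→B→C sequence is C_S = k₁C_{R0}(e^(−k₁t) − e^(−k₂t))/(k₂−k₁).
e^(−k₁t) = e^(−0.325×13.8) = e^(−4.485) = 0.01128; e^(−k₂t) = e^(−0.7369) = 0.4786.
C_S = 0.325×4.56/(0.0534−0.325) × (0.01128−0.4786) = (-5.457)×(-0.4673) = 2.550 mol/L.
Y_S = C_S/C_{R0} = 2.550/4.56 = 0.559.

0.559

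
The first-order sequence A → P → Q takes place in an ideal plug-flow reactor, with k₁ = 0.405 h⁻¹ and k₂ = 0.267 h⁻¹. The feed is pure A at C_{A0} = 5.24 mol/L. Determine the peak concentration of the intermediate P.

2.34 mol/L

For a first-order series the maximum intermediate yield is C_{P,max}/C_{A0} = (k₁/k₂)^[k₂/(k₂−k₁)].
= (0.405/0.267)^(0.267/(0.267−0.405)) = (1.517)^(-1.935) = 0.4466.
C_{P,max} = 0.4466×5.24 = 2.34 mol/L.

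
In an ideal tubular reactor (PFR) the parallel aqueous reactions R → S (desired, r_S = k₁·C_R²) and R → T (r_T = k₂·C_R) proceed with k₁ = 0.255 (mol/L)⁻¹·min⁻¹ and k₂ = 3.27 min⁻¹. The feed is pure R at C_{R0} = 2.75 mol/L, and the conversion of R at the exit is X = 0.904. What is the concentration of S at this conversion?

0.256 mol/L

C_R = C_{R0}(1−X) = 0.2640 mol/L.
Along a PFR/batch, dC_T/dC_R = −r_T/(r_S+r_T) = −k₂/(k₂+k₁·C_R).
Integrating from C_{R0} to C_R: C_T = (3.27/0.255)·ln[(3.27+0.255·2.75)/(3.27+0.255·0.264)] = 12.82·ln(3.971/3.337) = 2.230 mol/L.
Then C_S = (C_{R0}−C_R) − C_T = 2.486 − 2.230 = 0.2558 mol/L.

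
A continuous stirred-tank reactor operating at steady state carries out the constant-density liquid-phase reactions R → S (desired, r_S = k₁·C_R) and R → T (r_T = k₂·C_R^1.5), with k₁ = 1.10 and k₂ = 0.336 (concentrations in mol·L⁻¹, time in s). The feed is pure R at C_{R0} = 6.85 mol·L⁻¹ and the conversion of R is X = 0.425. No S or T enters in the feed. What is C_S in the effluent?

Exit C_R = C_{R0}(1−X) = 6.85×0.575 = 3.939 mol·L⁻¹.
Rates in a CSTR are evaluated at the outlet concentration: r_S = 1.10×3.939 = 4.333, r_T = 0.336×3.939^1.5 = 2.626.
Fraction of consumed R going to S: r_S/(r_S+r_T) = 0.6226.
C_S = 0.6226·C_{R0}·X = 0.6226×6.85×0.425 = 1.81 mol·L⁻¹.

1.81 mol·L⁻¹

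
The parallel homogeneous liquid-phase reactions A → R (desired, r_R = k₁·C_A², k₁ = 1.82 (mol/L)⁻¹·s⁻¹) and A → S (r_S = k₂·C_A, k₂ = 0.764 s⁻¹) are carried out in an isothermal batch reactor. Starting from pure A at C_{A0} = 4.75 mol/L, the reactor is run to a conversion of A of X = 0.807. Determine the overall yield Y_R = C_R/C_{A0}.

0.687

C_A = C_{A0}(1−X) = 0.9167 mol/L.
Along a PFR/batch, dC_S/dC_A = −r_S/(r_R+r_S) = −k₂/(k₂+k₁·C_A).
Integrating from C_{A0} to C_A: C_S = (0.764/1.82)·ln[(0.764+1.82·4.75)/(0.764+1.82·0.917)] = 0.4198·ln(9.409/2.432) = 0.5679 mol/L.
Then C_R = (C_{A0}−C_A) − C_S = 3.833 − 0.5679 = 3.265 mol/L.
Y_R = C_R/C_{A0} = 3.265/4.75 = 0.687.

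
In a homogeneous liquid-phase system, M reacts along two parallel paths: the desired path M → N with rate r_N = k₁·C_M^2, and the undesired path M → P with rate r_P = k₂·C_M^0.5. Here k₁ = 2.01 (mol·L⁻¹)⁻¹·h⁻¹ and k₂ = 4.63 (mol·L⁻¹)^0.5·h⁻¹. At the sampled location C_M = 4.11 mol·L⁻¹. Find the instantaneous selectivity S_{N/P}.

3.62

S_{N/P} = r_N/r_P = (k₁·C_M^2)/(k₂·C_M^0.5) = (k₁/k₂)·C_M^1.5.
= (2.01×4.110^2) / (4.63×4.110^0.5) = 33.95/9.386 = 3.62.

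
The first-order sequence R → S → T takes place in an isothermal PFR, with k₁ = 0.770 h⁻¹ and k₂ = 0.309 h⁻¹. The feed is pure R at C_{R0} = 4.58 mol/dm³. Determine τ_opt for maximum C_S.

1.98 h

For first-order series the maximum of C_S occurs at τ_opt = ln(k₂/k₁)/(k₂−k₁).
= ln(0.309/0.770)/(0.309−0.770) = ln(0.4013)/-0.4610 = -0.9130/-0.4610 = 1.98 h.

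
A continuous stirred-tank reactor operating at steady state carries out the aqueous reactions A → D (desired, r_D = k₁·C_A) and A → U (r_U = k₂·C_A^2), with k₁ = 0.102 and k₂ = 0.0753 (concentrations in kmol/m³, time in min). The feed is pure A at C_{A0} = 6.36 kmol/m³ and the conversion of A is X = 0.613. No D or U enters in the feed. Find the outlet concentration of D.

1.38 kmol/m³

Exit C_A = C_{A0}(1−X) = 6.36×0.387 = 2.461 kmol/m³.
Rates in a CSTR are evaluated at the outlet concentration: r_D = 0.102×2.461 = 0.2511, r_U = 0.0753×2.461^2 = 0.4562.
Fraction of consumed A going to D: r_D/(r_D+r_U) = 0.3550.
C_D = 0.3550·C_{A0}·X = 0.3550×6.36×0.613 = 1.38 kmol/m³.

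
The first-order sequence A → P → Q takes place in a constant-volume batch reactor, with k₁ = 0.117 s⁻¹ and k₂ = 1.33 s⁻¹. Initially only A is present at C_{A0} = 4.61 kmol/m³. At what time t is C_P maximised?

2.00 s

The intermediate peaks when r₁ = r₂, i.e. k₁e^(−k₁t) = k₂e^(−k₂t), giving t_opt = ln(k₂/k₁)/(k₂−k₁).
= ln(1.33/0.117)/(1.33−0.117) = ln(11.37)/1.213 = 2.431/1.213 = 2.00 s.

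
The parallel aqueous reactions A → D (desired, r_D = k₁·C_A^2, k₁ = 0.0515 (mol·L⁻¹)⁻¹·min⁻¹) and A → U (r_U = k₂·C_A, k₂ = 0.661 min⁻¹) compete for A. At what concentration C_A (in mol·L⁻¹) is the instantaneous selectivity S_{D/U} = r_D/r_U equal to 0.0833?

S_{D/U} = (k₁/k₂)·C_A ⇒ C_A = S·k₂/k₁.
= 0.0833×0.661/0.0515 = 1.07 mol·L⁻¹.

1.07 mol·L⁻¹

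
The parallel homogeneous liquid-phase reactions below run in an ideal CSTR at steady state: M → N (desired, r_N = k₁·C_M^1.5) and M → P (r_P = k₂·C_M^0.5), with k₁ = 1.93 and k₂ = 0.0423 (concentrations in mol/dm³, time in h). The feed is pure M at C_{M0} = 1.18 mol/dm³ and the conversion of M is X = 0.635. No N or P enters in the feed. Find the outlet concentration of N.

Exit C_M = C_{M0}(1−X) = 1.18×0.365 = 0.4307 mol/dm³.
Rates in a CSTR are evaluated at the outlet concentration: r_N = 1.93×0.4307^1.5 = 0.5455, r_P = 0.0423×0.4307^0.5 = 0.02776.
Fraction of consumed M going to N: r_N/(r_N+r_P) = 0.9516.
C_N = 0.9516·C_{M0}·X = 0.9516×1.18×0.635 = 0.713 mol/dm³.

0.713 mol/dm³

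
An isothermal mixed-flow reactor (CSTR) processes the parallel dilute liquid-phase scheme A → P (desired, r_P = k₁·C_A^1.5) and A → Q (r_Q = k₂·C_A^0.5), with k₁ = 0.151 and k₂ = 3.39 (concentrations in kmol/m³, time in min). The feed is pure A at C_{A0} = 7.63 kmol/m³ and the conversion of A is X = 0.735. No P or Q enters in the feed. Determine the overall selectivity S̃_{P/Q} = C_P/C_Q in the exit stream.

0.0901

Exit C_A = C_{A0}(1−X) = 7.63×0.265 = 2.022 kmol/m³.
Rates in a CSTR are evaluated at the outlet concentration: r_P = 0.151×2.022^1.5 = 0.4341, r_Q = 3.39×2.022^0.5 = 4.820.
Overall selectivity = C_P/C_Q = r_Pτ/(r_Qτ) = r_P/r_Q = 0.0901.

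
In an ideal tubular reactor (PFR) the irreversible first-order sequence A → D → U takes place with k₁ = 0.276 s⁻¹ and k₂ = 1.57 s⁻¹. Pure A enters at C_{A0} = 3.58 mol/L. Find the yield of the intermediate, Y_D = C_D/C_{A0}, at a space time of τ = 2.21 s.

0.109

For first-order series with pure A initially, C_D(τ) = k₁C_{A0}/(k₂−k₁)·(e^(−k₁τ) − e^(−k₂τ)).
e^(−k₁τ) = e^(−0.276×2.21) = e^(−0.6100) = 0.5434; e^(−k₂τ) = e^(−3.470) = 0.03113.
C_D = 0.276×3.58/(1.57−0.276) × (0.5434−0.03113) = 0.7636×0.5122 = 0.3911 mol/L.
Y_D = C_D/C_{A0} = 0.3911/3.58 = 0.109.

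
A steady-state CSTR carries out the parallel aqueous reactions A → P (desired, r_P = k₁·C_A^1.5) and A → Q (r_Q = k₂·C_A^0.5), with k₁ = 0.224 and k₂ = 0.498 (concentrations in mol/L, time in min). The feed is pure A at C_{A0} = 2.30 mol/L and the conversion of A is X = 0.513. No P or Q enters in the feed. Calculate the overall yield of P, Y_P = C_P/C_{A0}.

Exit C_A = C_{A0}(1−X) = 2.30×0.487 = 1.120 mol/L.
Rates in a CSTR are evaluated at the outlet concentration: r_P = 0.224×1.120^1.5 = 0.2655, r_Q = 0.498×1.120^0.5 = 0.5271.
Fraction of consumed A going to P: r_P/(r_P+r_Q) = 0.3350.
C_P = 0.3350·C_{A0}·X = 0.3350×2.30×0.513 = 0.395 mol/L; Y_P = C_P/C_{A0} = 0.172.

0.172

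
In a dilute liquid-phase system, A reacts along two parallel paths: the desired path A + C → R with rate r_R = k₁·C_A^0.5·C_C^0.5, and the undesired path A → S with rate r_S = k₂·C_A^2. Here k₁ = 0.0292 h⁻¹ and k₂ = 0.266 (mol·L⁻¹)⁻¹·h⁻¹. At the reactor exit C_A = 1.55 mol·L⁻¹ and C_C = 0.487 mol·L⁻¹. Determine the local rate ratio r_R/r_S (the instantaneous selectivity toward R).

0.0397

S_{R/S} = r_R/r_S = (k₁·C_A^0.5·C_C^0.5)/(k₂·C_A^2) = (k₁/k₂)·C_A^-1.5·C_C^0.5.
= (0.0292×1.550^0.5×0.4870^0.5) / (0.266×1.550^2) = 0.02537/0.6391 = 0.0397.
The undesired path is higher order in A, so low C_A (CSTR or dilute feed) favours R.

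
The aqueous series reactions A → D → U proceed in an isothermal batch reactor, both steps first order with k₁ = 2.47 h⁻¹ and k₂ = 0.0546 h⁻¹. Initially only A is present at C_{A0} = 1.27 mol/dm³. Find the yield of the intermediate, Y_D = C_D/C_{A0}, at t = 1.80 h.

Solving the coupled first-order balances gives C_D(t) = [k₁/(k₂−k₁)]·C_{A0}·(e^(−k₁t) − e^(−k₂t)).
e^(−k₁t) = e^(−2.47×1.80) = e^(−4.446) = 0.01173; e^(−k₂t) = e^(−0.09828) = 0.9064.
C_D = 2.47×1.27/(0.0546−2.47) × (0.01173−0.9064) = (-1.299)×(-0.8947) = 1.162 mol/dm³.
Y_D = C_D/C_{A0} = 1.162/1.27 = 0.915.

0.915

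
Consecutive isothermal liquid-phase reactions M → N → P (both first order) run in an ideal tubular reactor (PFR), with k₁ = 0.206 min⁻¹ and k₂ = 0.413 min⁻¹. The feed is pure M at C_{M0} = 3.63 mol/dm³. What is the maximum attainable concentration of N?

At the optimum, C_{N,max}/C_{M0} = (k₁/k₂)^[k₂/(k₂−k₁)].
= (0.206/0.413)^(0.413/(0.413−0.206)) = (0.4988)^(1.995) = 0.2496.
C_{N,max} = 0.2496×3.63 = 0.906 mol/dm³.

0.906 mol/dm³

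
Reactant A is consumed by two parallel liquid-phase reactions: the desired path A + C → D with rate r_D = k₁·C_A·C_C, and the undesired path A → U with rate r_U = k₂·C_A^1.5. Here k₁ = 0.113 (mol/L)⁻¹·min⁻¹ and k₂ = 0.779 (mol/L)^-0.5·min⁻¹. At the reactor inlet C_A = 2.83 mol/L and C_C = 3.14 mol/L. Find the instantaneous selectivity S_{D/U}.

S_{D/U} = r_D/r_U = (k₁·C_A·C_C)/(k₂·C_A^1.5) = (k₁/k₂)·C_A^-0.5·C_C.
= (0.113×2.830×3.140) / (0.779×2.830^1.5) = 1.004/3.709 = 0.271.

0.271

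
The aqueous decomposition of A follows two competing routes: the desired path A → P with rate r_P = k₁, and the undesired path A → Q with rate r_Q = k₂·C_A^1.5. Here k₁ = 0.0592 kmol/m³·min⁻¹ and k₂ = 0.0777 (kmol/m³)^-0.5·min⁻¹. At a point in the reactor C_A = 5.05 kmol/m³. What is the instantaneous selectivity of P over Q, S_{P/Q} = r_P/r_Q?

S_{P/Q} = r_P/r_Q = (k₁)/(k₂·C_A^1.5) = (k₁/k₂)·C_A^-1.5.
= (0.0592) / (0.0777×5.050^1.5) = 0.05920/0.8818 = 0.0671.

0.0671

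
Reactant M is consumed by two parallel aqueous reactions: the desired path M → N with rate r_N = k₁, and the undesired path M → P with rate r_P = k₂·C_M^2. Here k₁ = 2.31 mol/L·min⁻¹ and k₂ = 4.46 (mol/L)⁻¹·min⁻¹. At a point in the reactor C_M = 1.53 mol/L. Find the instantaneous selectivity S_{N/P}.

S_{N/P} = r_N/r_P = (k₁)/(k₂·C_M^2) = (k₁/k₂)·C_M^-2.
= (2.31) / (4.46×1.530^2) = 2.310/10.44 = 0.221.

0.221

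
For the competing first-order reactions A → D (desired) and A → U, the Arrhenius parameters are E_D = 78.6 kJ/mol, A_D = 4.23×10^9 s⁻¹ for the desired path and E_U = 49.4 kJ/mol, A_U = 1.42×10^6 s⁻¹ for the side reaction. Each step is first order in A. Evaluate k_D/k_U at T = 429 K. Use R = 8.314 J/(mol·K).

Since both paths have the same order in A, the concentration cancels and S_{D/U} = k_D/k_U = (A_D/A_U)·exp[(E_U−E_D)/(RT)].
(E_U−E_D)/(RT) = (49.4−78.6)×10³/(8.314×429) = -29200/3567 = -8.187.
k_D/k_U = (4.23×10^9/1.42×10^6)·exp(-8.187) = 2979 × 2.783×10^-4 = 0.829.

0.829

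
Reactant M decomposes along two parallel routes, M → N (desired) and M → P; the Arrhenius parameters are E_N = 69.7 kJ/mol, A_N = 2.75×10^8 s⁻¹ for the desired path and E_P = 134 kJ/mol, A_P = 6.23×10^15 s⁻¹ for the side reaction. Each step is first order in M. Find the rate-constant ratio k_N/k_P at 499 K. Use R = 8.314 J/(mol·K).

Since both paths have the same order in M, the concentration cancels and S_{N/P} = k_N/k_P = (A_N/A_P)·exp[(E_P−E_N)/(RT)].
(E_P−E_N)/(RT) = (134−69.7)×10³/(8.314×499) = 64300/4149 = 15.50.
k_N/k_P = (2.75×10^8/6.23×10^15)·exp(15.50) = 4.414×10^-8 × 5.384×10^6 = 0.238.
Since E_N < E_P, lowering the temperature improves selectivity toward N.

0.238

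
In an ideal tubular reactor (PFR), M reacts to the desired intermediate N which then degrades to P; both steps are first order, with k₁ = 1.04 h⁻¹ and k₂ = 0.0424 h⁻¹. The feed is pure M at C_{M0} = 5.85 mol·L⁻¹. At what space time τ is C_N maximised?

3.21 h

Setting dC_N/dτ = 0 gives τ_opt = ln(k₂/k₁)/(k₂−k₁).
= ln(0.0424/1.04)/(0.0424−1.04) = ln(0.04077)/-0.9976 = -3.200/-0.9976 = 3.21 h.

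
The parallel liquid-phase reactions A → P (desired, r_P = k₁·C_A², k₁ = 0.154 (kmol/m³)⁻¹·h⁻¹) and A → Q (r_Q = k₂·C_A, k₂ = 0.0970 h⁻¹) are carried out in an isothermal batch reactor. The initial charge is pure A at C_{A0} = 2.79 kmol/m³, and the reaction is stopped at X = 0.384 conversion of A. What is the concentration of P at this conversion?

0.835 kmol/m³

C_A = C_{A0}(1−X) = 1.719 kmol/m³.
Along a PFR/batch, dC_Q/dC_A = −r_Q/(r_P+r_Q) = −k₂/(k₂+k₁·C_A).
Integrating from C_{A0} to C_A: C_Q = (0.0970/0.154)·ln[(0.0970+0.154·2.79)/(0.0970+0.154·1.72)] = 0.6299·ln(0.5267/0.3617) = 0.2367 kmol/m³.
Then C_P = (C_{A0}−C_A) − C_Q = 1.071 − 0.2367 = 0.8346 kmol/m³.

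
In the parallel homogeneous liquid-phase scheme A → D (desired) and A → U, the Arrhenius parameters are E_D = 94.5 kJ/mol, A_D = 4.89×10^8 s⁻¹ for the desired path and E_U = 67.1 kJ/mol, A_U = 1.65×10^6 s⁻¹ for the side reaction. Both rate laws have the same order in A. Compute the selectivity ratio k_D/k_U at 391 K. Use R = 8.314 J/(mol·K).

0.0648

Since both paths have the same order in A, the concentration cancels and S_{D/U} = k_D/k_U = (A_D/A_U)·exp[(E_U−E_D)/(RT)].
(E_U−E_D)/(RT) = (67.1−94.5)×10³/(8.314×391) = -27400/3251 = -8.429.
k_D/k_U = (4.89×10^8/1.65×10^6)·exp(-8.429) = 296.4 × 2.185×10^-4 = 0.0648.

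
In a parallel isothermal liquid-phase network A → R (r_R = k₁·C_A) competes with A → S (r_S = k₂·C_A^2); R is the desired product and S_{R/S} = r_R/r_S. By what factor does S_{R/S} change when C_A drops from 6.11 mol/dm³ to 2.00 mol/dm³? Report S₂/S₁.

S_{R/S} = (k₁/k₂)·C_A⁻¹, so S₂/S₁ = (C_{A,2}/C_{A,1})⁻¹.
= 6.11/2.00 = 3.06.

3.06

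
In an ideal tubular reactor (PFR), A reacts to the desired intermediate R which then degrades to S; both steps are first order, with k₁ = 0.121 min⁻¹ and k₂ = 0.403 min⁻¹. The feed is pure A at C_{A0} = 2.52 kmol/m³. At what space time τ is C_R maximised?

Setting dC_R/dτ = 0 gives τ_opt = ln(k₂/k₁)/(k₂−k₁).
= ln(0.403/0.121)/(0.403−0.121) = ln(3.331)/0.2820 = 1.203/0.2820 = 4.27 min.

4.27 min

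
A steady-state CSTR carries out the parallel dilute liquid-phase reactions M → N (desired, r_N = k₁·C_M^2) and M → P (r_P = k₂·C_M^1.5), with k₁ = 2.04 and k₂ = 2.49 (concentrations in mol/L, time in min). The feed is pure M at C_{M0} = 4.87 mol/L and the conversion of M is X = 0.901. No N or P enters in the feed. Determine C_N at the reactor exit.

1.59 mol/L

Exit C_M = C_{M0}(1−X) = 4.87×0.0990 = 0.4821 mol/L.
A CSTR operates uniformly at the exit composition, giving r_N = 0.4742 and r_P = 0.8336 (each k·C_M^n at C_M = 0.4821).
Fraction of consumed M going to N: r_N/(r_N+r_P) = 0.3626.
C_N = 0.3626·C_{M0}·X = 0.3626×4.87×0.901 = 1.59 mol/L.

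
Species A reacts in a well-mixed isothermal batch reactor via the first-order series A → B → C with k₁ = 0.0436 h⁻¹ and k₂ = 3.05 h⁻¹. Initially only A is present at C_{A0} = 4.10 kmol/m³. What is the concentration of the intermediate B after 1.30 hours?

The intermediate concentration in a first-order A→B→C sequence is C_B = k₁C_{A0}(e^(−k₁t) − e^(−k₂t))/(k₂−k₁).
e^(−k₁t) = e^(−0.0436×1.30) = e^(−0.05668) = 0.9449; e^(−k₂t) = e^(−3.965) = 0.01897.
C_B = 0.0436×4.10/(3.05−0.0436) × (0.9449−0.01897) = 0.05946×0.9259 = 0.05506 kmol/m³.

0.0551 kmol/m³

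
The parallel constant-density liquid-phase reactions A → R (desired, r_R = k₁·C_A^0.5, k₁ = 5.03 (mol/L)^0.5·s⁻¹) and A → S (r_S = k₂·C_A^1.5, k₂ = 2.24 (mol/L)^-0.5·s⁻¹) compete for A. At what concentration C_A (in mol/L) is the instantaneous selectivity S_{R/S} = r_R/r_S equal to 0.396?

5.67 mol/L

S_{R/S} = (k₁/k₂)·C_A⁻¹ ⇒ C_A = (S·k₂/k₁)^(-1).
= (0.396×2.24/5.03)^(-1) = (0.1763)^(-1) = 5.67 mol/L.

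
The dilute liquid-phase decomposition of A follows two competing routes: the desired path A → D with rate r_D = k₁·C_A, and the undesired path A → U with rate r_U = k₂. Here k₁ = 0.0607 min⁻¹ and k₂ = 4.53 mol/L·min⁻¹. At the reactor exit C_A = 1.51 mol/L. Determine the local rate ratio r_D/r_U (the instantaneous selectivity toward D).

S_{D/U} = r_D/r_U = (k₁·C_A)/(k₂) = (k₁/k₂)·C_A.
= (0.0607×1.510) / (4.53) = 0.09166/4.530 = 0.0202.
Since the desired path is higher order in A, keeping C_A high (PFR or concentrated feed) favours D.

0.0202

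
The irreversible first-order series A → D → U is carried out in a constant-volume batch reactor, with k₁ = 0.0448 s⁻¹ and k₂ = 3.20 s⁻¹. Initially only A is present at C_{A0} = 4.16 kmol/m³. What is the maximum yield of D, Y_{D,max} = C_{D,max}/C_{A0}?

0.0132

Evaluating C_D at t_opt = ln(k₂/k₁)/(k₂−k₁) gives C_{D,max}/C_{A0} = (k₁/k₂)^[k₂/(k₂−k₁)].
= (0.0448/3.20)^(3.20/(3.20−0.0448)) = (0.01400)^(1.014) = 0.01318.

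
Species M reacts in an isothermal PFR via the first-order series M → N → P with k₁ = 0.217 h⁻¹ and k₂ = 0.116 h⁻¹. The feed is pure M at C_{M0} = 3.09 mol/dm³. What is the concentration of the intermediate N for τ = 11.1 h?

The intermediate concentration in a first-order A→B→C sequence is C_N = k₁C_{M0}(e^(−k₁τ) − e^(−k₂τ))/(k₂−k₁).
e^(−k₁τ) = e^(−0.217×11.1) = e^(−2.409) = 0.08993; e^(−k₂τ) = e^(−1.288) = 0.2759.
C_N = 0.217×3.09/(0.116−0.217) × (0.08993−0.2759) = (-6.639)×(-0.1860) = 1.235 mol/dm³.

1.23 mol/dm³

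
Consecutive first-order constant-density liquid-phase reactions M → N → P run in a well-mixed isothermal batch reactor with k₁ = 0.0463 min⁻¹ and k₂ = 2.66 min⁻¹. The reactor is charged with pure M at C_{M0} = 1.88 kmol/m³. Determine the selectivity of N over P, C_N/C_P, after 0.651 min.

0.899

The intermediate concentration in a first-order A→B→C sequence is C_N = k₁C_{M0}(e^(−k₁t) − e^(−k₂t))/(k₂−k₁).
e^(−k₁t) = e^(−0.0463×0.651) = e^(−0.03014) = 0.9703; e^(−k₂t) = e^(−1.732) = 0.1770.
C_N = 0.0463×1.88/(2.66−0.0463) × (0.9703−0.1770) = 0.03330×0.7933 = 0.02642 kmol/m³.
C_M = C_{M0}e^(−k₁t) = 1.824 kmol/m³, so C_P = C_{M0}−C_M−C_N = 0.02940 kmol/m³; C_N/C_P = 0.899.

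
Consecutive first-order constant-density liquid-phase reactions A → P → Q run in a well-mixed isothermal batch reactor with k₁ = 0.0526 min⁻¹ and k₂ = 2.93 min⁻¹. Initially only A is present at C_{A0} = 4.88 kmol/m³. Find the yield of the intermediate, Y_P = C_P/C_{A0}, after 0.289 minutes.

Solving the coupled first-order balances gives C_P(t) = [k₁/(k₂−k₁)]·C_{A0}·(e^(−k₁t) − e^(−k₂t)).
e^(−k₁t) = e^(−0.0526×0.289) = e^(−0.01520) = 0.9849; e^(−k₂t) = e^(−0.8468) = 0.4288.
C_P = 0.0526×4.88/(2.93−0.0526) × (0.9849−0.4288) = 0.08921×0.5561 = 0.04961 kmol/m³.
Y_P = C_P/C_{A0} = 0.04961/4.88 = 0.0102.

0.0102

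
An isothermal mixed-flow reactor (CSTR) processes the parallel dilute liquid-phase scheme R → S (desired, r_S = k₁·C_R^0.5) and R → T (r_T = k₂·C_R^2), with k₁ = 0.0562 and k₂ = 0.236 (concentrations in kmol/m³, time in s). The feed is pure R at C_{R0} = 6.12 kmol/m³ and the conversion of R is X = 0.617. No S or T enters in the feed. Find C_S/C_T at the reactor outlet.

Exit C_R = C_{R0}(1−X) = 6.12×0.383 = 2.344 kmol/m³.
A CSTR operates uniformly at the exit composition, giving r_S = 0.08604 and r_T = 1.297 (each k·C_R^n at C_R = 2.344).
Overall selectivity = C_S/C_T = r_Sτ/(r_Tτ) = r_S/r_T = 0.0664.

0.0664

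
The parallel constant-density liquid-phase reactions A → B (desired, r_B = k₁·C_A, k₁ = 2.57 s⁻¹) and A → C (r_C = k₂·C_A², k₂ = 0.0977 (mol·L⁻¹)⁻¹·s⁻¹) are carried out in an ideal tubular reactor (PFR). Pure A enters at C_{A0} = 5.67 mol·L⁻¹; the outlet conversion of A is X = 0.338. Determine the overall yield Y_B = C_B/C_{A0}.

C_A = C_{A0}(1−X) = 3.754 mol·L⁻¹.
Along a PFR/batch, dC_B/dC_A = −r_B/(r_B+r_C) = −k₁/(k₁+k₂·C_A).
Integrating from C_{A0} to C_A: C_B = (2.57/0.0977)·ln[(2.57+0.0977·5.67)/(2.57+0.0977·3.75)] = 26.31·ln(3.124/2.937) = 1.626 mol·L⁻¹.
Y_B = C_B/C_{A0} = 1.626/5.67 = 0.287.

0.287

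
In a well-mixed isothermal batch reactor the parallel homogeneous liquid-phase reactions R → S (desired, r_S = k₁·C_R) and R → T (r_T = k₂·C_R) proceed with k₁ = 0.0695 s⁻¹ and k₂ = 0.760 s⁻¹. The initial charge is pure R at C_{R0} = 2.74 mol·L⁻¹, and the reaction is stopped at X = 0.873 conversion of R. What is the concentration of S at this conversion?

C_R = C_{R0}(1−X) = 0.3480 mol·L⁻¹.
Both paths are first order in R, so the instantaneous fraction to S is constant: dC_S/d(−C_R) = k₁/(k₁+k₂) = 0.08379.
C_S = 0.08379·(C_{R0}−C_R) = 0.08379×2.392 = 0.200 mol·L⁻¹.

0.200 mol·L⁻¹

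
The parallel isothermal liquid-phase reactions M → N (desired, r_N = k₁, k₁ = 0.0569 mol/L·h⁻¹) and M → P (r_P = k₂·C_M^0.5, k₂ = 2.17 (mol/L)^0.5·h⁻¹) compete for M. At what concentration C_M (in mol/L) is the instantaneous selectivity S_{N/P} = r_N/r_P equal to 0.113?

S_{N/P} = (k₁/k₂)·C_M^-0.5 ⇒ C_M = (S·k₂/k₁)^(-2).
= (0.113×2.17/0.0569)^(-2) = (4.309)^(-2) = 0.0538 mol/L.

0.0538 mol/L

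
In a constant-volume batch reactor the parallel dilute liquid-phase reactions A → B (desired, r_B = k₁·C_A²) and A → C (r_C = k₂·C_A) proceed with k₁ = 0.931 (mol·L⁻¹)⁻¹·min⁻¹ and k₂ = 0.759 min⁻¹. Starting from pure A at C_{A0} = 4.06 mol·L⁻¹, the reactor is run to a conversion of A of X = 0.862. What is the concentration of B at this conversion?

C_A = C_{A0}(1−X) = 0.5603 mol·L⁻¹.
Along a PFR/batch, dC_C/dC_A = −r_C/(r_B+r_C) = −k₂/(k₂+k₁·C_A).
Integrating from C_{A0} to C_A: C_C = (0.759/0.931)·ln[(0.759+0.931·4.06)/(0.759+0.931·0.560)] = 0.8153·ln(4.539/1.281) = 1.032 mol·L⁻¹.
Then C_B = (C_{A0}−C_A) − C_C = 3.500 − 1.032 = 2.468 mol·L⁻¹.

2.47 mol·L⁻¹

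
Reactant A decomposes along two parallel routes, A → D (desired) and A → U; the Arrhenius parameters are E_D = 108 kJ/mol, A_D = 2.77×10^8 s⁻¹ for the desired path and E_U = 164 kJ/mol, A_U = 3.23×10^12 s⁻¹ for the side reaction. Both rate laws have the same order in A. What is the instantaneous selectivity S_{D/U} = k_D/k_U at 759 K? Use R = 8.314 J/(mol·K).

k_D/k_U = (A_D/A_U)·exp[−(E_D−E_U)/(RT)] = (A_D/A_U)·exp[(E_U−E_D)/(RT)].
(E_U−E_D)/(RT) = (164−108)×10³/(8.314×759) = 56000/6310 = 8.874.
k_D/k_U = (2.77×10^8/3.23×10^12)·exp(8.874) = 8.576×10^-5 × 7146 = 0.613.
Since E_D < E_U, lowering the temperature improves selectivity toward D.

0.613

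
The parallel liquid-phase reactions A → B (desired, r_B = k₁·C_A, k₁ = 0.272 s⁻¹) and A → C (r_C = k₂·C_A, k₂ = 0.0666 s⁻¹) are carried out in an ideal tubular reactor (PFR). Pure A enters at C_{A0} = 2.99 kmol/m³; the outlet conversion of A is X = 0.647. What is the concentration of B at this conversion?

C_A = C_{A0}(1−X) = 1.055 kmol/m³.
Both paths are first order in A, so the instantaneous fraction to B is constant: dC_B/d(−C_A) = k₁/(k₁+k₂) = 0.8033.
C_B = 0.8033·(C_{A0}−C_A) = 0.8033×1.935 = 1.55 kmol/m³.

1.55 kmol/m³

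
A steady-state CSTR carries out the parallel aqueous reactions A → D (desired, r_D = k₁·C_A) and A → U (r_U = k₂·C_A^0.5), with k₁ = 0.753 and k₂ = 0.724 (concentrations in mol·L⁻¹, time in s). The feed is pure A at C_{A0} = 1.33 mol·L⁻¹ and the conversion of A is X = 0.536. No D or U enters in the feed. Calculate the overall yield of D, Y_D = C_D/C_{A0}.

0.241

Exit C_A = C_{A0}(1−X) = 1.33×0.464 = 0.6171 mol·L⁻¹.
A CSTR operates uniformly at the exit composition, giving r_D = 0.4647 and r_U = 0.5688 (each k·C_A^n at C_A = 0.6171).
Fraction of consumed A going to D: r_D/(r_D+r_U) = 0.4497.
C_D = 0.4497·C_{A0}·X = 0.4497×1.33×0.536 = 0.321 mol·L⁻¹; Y_D = C_D/C_{A0} = 0.241.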